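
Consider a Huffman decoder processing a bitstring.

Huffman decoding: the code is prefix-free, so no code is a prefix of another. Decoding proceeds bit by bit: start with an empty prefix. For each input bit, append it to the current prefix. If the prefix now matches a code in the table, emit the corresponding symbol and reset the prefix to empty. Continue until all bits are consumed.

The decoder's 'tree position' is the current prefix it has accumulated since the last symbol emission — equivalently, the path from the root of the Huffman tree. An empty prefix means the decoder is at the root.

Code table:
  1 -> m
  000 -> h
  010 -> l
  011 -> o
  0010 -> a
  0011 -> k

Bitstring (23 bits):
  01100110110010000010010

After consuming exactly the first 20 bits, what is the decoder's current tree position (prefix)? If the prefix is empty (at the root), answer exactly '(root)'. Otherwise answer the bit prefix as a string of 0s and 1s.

Bit 0: prefix='0' (no match yet)
Bit 1: prefix='01' (no match yet)
Bit 2: prefix='011' -> emit 'o', reset
Bit 3: prefix='0' (no match yet)
Bit 4: prefix='00' (no match yet)
Bit 5: prefix='001' (no match yet)
Bit 6: prefix='0011' -> emit 'k', reset
Bit 7: prefix='0' (no match yet)
Bit 8: prefix='01' (no match yet)
Bit 9: prefix='011' -> emit 'o', reset
Bit 10: prefix='0' (no match yet)
Bit 11: prefix='00' (no match yet)
Bit 12: prefix='001' (no match yet)
Bit 13: prefix='0010' -> emit 'a', reset
Bit 14: prefix='0' (no match yet)
Bit 15: prefix='00' (no match yet)
Bit 16: prefix='000' -> emit 'h', reset
Bit 17: prefix='0' (no match yet)
Bit 18: prefix='01' (no match yet)
Bit 19: prefix='010' -> emit 'l', reset

Answer: (root)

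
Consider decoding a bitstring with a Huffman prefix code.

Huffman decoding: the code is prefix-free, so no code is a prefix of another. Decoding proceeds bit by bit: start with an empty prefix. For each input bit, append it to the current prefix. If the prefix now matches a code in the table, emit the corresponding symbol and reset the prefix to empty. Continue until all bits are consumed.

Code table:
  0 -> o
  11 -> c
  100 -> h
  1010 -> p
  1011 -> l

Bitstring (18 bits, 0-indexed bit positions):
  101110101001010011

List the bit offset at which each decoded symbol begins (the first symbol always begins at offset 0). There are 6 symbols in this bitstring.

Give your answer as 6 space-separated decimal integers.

Bit 0: prefix='1' (no match yet)
Bit 1: prefix='10' (no match yet)
Bit 2: prefix='101' (no match yet)
Bit 3: prefix='1011' -> emit 'l', reset
Bit 4: prefix='1' (no match yet)
Bit 5: prefix='10' (no match yet)
Bit 6: prefix='101' (no match yet)
Bit 7: prefix='1010' -> emit 'p', reset
Bit 8: prefix='1' (no match yet)
Bit 9: prefix='10' (no match yet)
Bit 10: prefix='100' -> emit 'h', reset
Bit 11: prefix='1' (no match yet)
Bit 12: prefix='10' (no match yet)
Bit 13: prefix='101' (no match yet)
Bit 14: prefix='1010' -> emit 'p', reset
Bit 15: prefix='0' -> emit 'o', reset
Bit 16: prefix='1' (no match yet)
Bit 17: prefix='11' -> emit 'c', reset

Answer: 0 4 8 11 15 16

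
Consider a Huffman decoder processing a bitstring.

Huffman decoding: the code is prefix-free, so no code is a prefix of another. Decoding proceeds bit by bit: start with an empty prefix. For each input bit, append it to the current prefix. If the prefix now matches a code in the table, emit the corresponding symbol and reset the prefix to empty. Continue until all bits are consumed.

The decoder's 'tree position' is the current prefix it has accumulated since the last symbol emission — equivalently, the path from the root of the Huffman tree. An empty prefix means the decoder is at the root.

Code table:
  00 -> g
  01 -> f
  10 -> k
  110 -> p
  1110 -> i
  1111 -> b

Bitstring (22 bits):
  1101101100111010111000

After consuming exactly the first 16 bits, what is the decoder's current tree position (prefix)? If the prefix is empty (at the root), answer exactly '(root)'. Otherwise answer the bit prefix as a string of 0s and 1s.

Bit 0: prefix='1' (no match yet)
Bit 1: prefix='11' (no match yet)
Bit 2: prefix='110' -> emit 'p', reset
Bit 3: prefix='1' (no match yet)
Bit 4: prefix='11' (no match yet)
Bit 5: prefix='110' -> emit 'p', reset
Bit 6: prefix='1' (no match yet)
Bit 7: prefix='11' (no match yet)
Bit 8: prefix='110' -> emit 'p', reset
Bit 9: prefix='0' (no match yet)
Bit 10: prefix='01' -> emit 'f', reset
Bit 11: prefix='1' (no match yet)
Bit 12: prefix='11' (no match yet)
Bit 13: prefix='110' -> emit 'p', reset
Bit 14: prefix='1' (no match yet)
Bit 15: prefix='10' -> emit 'k', reset

Answer: (root)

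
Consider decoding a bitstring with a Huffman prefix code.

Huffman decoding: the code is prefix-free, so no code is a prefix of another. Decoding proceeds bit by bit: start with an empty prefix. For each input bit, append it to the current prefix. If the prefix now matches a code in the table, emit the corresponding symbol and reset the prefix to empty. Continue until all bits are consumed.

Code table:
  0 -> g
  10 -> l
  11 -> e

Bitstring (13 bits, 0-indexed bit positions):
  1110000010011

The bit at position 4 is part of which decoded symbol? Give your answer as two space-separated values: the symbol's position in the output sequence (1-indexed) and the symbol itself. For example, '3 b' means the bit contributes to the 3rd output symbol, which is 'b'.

Answer: 3 g

Derivation:
Bit 0: prefix='1' (no match yet)
Bit 1: prefix='11' -> emit 'e', reset
Bit 2: prefix='1' (no match yet)
Bit 3: prefix='10' -> emit 'l', reset
Bit 4: prefix='0' -> emit 'g', reset
Bit 5: prefix='0' -> emit 'g', reset
Bit 6: prefix='0' -> emit 'g', reset
Bit 7: prefix='0' -> emit 'g', reset
Bit 8: prefix='1' (no match yet)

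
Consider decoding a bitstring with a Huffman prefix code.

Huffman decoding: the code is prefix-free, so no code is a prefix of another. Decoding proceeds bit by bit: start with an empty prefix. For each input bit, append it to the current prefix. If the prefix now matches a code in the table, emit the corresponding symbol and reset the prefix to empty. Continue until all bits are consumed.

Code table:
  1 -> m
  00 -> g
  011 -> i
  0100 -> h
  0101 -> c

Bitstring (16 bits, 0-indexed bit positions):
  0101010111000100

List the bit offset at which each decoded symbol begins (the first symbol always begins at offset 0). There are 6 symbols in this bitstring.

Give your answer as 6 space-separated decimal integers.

Bit 0: prefix='0' (no match yet)
Bit 1: prefix='01' (no match yet)
Bit 2: prefix='010' (no match yet)
Bit 3: prefix='0101' -> emit 'c', reset
Bit 4: prefix='0' (no match yet)
Bit 5: prefix='01' (no match yet)
Bit 6: prefix='010' (no match yet)
Bit 7: prefix='0101' -> emit 'c', reset
Bit 8: prefix='1' -> emit 'm', reset
Bit 9: prefix='1' -> emit 'm', reset
Bit 10: prefix='0' (no match yet)
Bit 11: prefix='00' -> emit 'g', reset
Bit 12: prefix='0' (no match yet)
Bit 13: prefix='01' (no match yet)
Bit 14: prefix='010' (no match yet)
Bit 15: prefix='0100' -> emit 'h', reset

Answer: 0 4 8 9 10 12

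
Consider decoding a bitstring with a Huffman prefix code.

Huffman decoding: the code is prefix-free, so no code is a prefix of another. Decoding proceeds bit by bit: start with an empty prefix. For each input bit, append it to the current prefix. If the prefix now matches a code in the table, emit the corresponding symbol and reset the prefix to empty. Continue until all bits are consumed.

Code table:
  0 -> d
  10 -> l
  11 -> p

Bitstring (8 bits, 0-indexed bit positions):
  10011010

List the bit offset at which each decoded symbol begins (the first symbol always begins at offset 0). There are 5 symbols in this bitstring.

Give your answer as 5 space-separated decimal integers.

Bit 0: prefix='1' (no match yet)
Bit 1: prefix='10' -> emit 'l', reset
Bit 2: prefix='0' -> emit 'd', reset
Bit 3: prefix='1' (no match yet)
Bit 4: prefix='11' -> emit 'p', reset
Bit 5: prefix='0' -> emit 'd', reset
Bit 6: prefix='1' (no match yet)
Bit 7: prefix='10' -> emit 'l', reset

Answer: 0 2 3 5 6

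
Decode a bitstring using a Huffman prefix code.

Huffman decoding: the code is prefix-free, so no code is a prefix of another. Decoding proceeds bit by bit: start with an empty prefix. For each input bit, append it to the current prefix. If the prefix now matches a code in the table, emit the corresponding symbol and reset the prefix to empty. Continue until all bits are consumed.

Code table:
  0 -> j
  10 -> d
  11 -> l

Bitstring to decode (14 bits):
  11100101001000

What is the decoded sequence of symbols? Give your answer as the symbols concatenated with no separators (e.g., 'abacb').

Answer: ldjddjdjj

Derivation:
Bit 0: prefix='1' (no match yet)
Bit 1: prefix='11' -> emit 'l', reset
Bit 2: prefix='1' (no match yet)
Bit 3: prefix='10' -> emit 'd', reset
Bit 4: prefix='0' -> emit 'j', reset
Bit 5: prefix='1' (no match yet)
Bit 6: prefix='10' -> emit 'd', reset
Bit 7: prefix='1' (no match yet)
Bit 8: prefix='10' -> emit 'd', reset
Bit 9: prefix='0' -> emit 'j', reset
Bit 10: prefix='1' (no match yet)
Bit 11: prefix='10' -> emit 'd', reset
Bit 12: prefix='0' -> emit 'j', reset
Bit 13: prefix='0' -> emit 'j', reset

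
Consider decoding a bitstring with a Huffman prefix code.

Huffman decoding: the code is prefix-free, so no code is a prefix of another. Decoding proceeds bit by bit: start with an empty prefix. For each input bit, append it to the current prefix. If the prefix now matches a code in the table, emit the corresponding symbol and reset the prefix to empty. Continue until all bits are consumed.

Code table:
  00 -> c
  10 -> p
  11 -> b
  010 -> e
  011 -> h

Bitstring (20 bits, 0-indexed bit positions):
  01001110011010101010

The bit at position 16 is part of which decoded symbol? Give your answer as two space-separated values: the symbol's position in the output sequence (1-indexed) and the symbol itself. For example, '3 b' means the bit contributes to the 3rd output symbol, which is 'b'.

Answer: 7 p

Derivation:
Bit 0: prefix='0' (no match yet)
Bit 1: prefix='01' (no match yet)
Bit 2: prefix='010' -> emit 'e', reset
Bit 3: prefix='0' (no match yet)
Bit 4: prefix='01' (no match yet)
Bit 5: prefix='011' -> emit 'h', reset
Bit 6: prefix='1' (no match yet)
Bit 7: prefix='10' -> emit 'p', reset
Bit 8: prefix='0' (no match yet)
Bit 9: prefix='01' (no match yet)
Bit 10: prefix='011' -> emit 'h', reset
Bit 11: prefix='0' (no match yet)
Bit 12: prefix='01' (no match yet)
Bit 13: prefix='010' -> emit 'e', reset
Bit 14: prefix='1' (no match yet)
Bit 15: prefix='10' -> emit 'p', reset
Bit 16: prefix='1' (no match yet)
Bit 17: prefix='10' -> emit 'p', reset
Bit 18: prefix='1' (no match yet)
Bit 19: prefix='10' -> emit 'p', reset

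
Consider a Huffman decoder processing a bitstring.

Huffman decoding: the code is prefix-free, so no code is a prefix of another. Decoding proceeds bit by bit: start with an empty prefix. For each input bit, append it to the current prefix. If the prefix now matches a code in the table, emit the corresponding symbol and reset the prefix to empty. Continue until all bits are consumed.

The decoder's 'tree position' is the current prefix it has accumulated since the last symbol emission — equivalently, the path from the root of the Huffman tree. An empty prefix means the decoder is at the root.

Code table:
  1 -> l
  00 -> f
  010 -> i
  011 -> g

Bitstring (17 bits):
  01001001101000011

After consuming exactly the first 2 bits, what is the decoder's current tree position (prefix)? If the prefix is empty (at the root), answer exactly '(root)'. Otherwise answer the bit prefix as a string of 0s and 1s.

Answer: 01

Derivation:
Bit 0: prefix='0' (no match yet)
Bit 1: prefix='01' (no match yet)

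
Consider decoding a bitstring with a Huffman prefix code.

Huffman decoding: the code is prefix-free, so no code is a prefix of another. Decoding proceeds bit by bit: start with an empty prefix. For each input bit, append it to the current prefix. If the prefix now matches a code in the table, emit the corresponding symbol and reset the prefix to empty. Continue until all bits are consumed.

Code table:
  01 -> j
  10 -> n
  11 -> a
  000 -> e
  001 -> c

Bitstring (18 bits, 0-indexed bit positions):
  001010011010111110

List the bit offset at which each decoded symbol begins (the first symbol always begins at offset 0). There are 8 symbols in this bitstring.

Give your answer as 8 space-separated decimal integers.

Answer: 0 3 5 8 10 12 14 16

Derivation:
Bit 0: prefix='0' (no match yet)
Bit 1: prefix='00' (no match yet)
Bit 2: prefix='001' -> emit 'c', reset
Bit 3: prefix='0' (no match yet)
Bit 4: prefix='01' -> emit 'j', reset
Bit 5: prefix='0' (no match yet)
Bit 6: prefix='00' (no match yet)
Bit 7: prefix='001' -> emit 'c', reset
Bit 8: prefix='1' (no match yet)
Bit 9: prefix='10' -> emit 'n', reset
Bit 10: prefix='1' (no match yet)
Bit 11: prefix='10' -> emit 'n', reset
Bit 12: prefix='1' (no match yet)
Bit 13: prefix='11' -> emit 'a', reset
Bit 14: prefix='1' (no match yet)
Bit 15: prefix='11' -> emit 'a', reset
Bit 16: prefix='1' (no match yet)
Bit 17: prefix='10' -> emit 'n', reset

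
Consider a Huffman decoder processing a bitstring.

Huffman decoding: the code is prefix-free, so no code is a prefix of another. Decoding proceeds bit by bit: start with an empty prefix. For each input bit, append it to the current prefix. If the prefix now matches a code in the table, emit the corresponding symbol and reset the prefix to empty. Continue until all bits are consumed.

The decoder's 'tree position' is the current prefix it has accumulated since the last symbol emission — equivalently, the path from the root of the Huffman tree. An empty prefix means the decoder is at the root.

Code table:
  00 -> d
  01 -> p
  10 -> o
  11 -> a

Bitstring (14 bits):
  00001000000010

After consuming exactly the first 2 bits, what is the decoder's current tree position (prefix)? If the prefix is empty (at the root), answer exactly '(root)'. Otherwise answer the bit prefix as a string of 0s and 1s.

Bit 0: prefix='0' (no match yet)
Bit 1: prefix='00' -> emit 'd', reset

Answer: (root)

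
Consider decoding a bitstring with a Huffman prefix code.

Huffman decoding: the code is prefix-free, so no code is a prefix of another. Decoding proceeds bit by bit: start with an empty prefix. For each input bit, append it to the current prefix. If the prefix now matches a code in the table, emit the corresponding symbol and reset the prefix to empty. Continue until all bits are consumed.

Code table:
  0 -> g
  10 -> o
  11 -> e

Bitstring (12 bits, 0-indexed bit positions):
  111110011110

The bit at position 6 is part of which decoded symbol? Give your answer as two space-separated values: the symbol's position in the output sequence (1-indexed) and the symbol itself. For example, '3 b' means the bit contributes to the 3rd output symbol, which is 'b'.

Answer: 4 g

Derivation:
Bit 0: prefix='1' (no match yet)
Bit 1: prefix='11' -> emit 'e', reset
Bit 2: prefix='1' (no match yet)
Bit 3: prefix='11' -> emit 'e', reset
Bit 4: prefix='1' (no match yet)
Bit 5: prefix='10' -> emit 'o', reset
Bit 6: prefix='0' -> emit 'g', reset
Bit 7: prefix='1' (no match yet)
Bit 8: prefix='11' -> emit 'e', reset
Bit 9: prefix='1' (no match yet)
Bit 10: prefix='11' -> emit 'e', reset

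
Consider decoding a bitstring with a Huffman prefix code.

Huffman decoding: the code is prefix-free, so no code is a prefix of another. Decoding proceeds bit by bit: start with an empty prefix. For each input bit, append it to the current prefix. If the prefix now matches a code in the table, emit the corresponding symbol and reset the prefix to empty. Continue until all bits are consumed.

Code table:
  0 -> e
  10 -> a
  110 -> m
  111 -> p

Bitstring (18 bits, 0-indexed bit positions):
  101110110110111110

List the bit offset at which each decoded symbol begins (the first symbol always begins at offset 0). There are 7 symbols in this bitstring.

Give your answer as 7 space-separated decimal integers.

Answer: 0 2 5 6 9 12 15

Derivation:
Bit 0: prefix='1' (no match yet)
Bit 1: prefix='10' -> emit 'a', reset
Bit 2: prefix='1' (no match yet)
Bit 3: prefix='11' (no match yet)
Bit 4: prefix='111' -> emit 'p', reset
Bit 5: prefix='0' -> emit 'e', reset
Bit 6: prefix='1' (no match yet)
Bit 7: prefix='11' (no match yet)
Bit 8: prefix='110' -> emit 'm', reset
Bit 9: prefix='1' (no match yet)
Bit 10: prefix='11' (no match yet)
Bit 11: prefix='110' -> emit 'm', reset
Bit 12: prefix='1' (no match yet)
Bit 13: prefix='11' (no match yet)
Bit 14: prefix='111' -> emit 'p', reset
Bit 15: prefix='1' (no match yet)
Bit 16: prefix='11' (no match yet)
Bit 17: prefix='110' -> emit 'm', reset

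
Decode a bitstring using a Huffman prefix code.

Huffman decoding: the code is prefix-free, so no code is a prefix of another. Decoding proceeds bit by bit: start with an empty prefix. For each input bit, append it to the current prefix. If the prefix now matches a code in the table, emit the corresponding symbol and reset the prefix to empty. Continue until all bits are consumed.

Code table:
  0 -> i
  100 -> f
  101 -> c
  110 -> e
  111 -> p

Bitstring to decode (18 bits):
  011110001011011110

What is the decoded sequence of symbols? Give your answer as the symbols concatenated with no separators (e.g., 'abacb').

Answer: ipficcpi

Derivation:
Bit 0: prefix='0' -> emit 'i', reset
Bit 1: prefix='1' (no match yet)
Bit 2: prefix='11' (no match yet)
Bit 3: prefix='111' -> emit 'p', reset
Bit 4: prefix='1' (no match yet)
Bit 5: prefix='10' (no match yet)
Bit 6: prefix='100' -> emit 'f', reset
Bit 7: prefix='0' -> emit 'i', reset
Bit 8: prefix='1' (no match yet)
Bit 9: prefix='10' (no match yet)
Bit 10: prefix='101' -> emit 'c', reset
Bit 11: prefix='1' (no match yet)
Bit 12: prefix='10' (no match yet)
Bit 13: prefix='101' -> emit 'c', reset
Bit 14: prefix='1' (no match yet)
Bit 15: prefix='11' (no match yet)
Bit 16: prefix='111' -> emit 'p', reset
Bit 17: prefix='0' -> emit 'i', reset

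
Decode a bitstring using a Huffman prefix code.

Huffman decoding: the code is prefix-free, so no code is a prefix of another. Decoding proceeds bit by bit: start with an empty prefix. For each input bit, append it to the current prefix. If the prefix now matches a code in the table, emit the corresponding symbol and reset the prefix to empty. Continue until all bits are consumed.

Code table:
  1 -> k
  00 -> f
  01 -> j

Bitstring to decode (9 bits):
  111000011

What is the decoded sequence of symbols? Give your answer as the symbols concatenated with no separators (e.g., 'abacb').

Answer: kkkffkk

Derivation:
Bit 0: prefix='1' -> emit 'k', reset
Bit 1: prefix='1' -> emit 'k', reset
Bit 2: prefix='1' -> emit 'k', reset
Bit 3: prefix='0' (no match yet)
Bit 4: prefix='00' -> emit 'f', reset
Bit 5: prefix='0' (no match yet)
Bit 6: prefix='00' -> emit 'f', reset
Bit 7: prefix='1' -> emit 'k', reset
Bit 8: prefix='1' -> emit 'k', reset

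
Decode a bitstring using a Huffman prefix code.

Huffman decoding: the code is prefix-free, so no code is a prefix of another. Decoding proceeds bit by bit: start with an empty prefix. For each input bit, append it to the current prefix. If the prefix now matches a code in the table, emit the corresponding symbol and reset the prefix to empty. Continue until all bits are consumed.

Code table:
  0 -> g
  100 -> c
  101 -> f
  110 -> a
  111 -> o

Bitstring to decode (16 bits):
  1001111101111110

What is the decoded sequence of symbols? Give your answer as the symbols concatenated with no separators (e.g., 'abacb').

Bit 0: prefix='1' (no match yet)
Bit 1: prefix='10' (no match yet)
Bit 2: prefix='100' -> emit 'c', reset
Bit 3: prefix='1' (no match yet)
Bit 4: prefix='11' (no match yet)
Bit 5: prefix='111' -> emit 'o', reset
Bit 6: prefix='1' (no match yet)
Bit 7: prefix='11' (no match yet)
Bit 8: prefix='110' -> emit 'a', reset
Bit 9: prefix='1' (no match yet)
Bit 10: prefix='11' (no match yet)
Bit 11: prefix='111' -> emit 'o', reset
Bit 12: prefix='1' (no match yet)
Bit 13: prefix='11' (no match yet)
Bit 14: prefix='111' -> emit 'o', reset
Bit 15: prefix='0' -> emit 'g', reset

Answer: coaoog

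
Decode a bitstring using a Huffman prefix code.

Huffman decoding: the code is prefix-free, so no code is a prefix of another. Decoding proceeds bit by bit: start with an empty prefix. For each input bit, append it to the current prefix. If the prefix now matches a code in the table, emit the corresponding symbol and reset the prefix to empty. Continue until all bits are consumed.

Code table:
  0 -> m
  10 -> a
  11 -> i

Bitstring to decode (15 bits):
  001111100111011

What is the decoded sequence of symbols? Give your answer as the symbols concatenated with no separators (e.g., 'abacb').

Answer: mmiiamiai

Derivation:
Bit 0: prefix='0' -> emit 'm', reset
Bit 1: prefix='0' -> emit 'm', reset
Bit 2: prefix='1' (no match yet)
Bit 3: prefix='11' -> emit 'i', reset
Bit 4: prefix='1' (no match yet)
Bit 5: prefix='11' -> emit 'i', reset
Bit 6: prefix='1' (no match yet)
Bit 7: prefix='10' -> emit 'a', reset
Bit 8: prefix='0' -> emit 'm', reset
Bit 9: prefix='1' (no match yet)
Bit 10: prefix='11' -> emit 'i', reset
Bit 11: prefix='1' (no match yet)
Bit 12: prefix='10' -> emit 'a', reset
Bit 13: prefix='1' (no match yet)
Bit 14: prefix='11' -> emit 'i', reset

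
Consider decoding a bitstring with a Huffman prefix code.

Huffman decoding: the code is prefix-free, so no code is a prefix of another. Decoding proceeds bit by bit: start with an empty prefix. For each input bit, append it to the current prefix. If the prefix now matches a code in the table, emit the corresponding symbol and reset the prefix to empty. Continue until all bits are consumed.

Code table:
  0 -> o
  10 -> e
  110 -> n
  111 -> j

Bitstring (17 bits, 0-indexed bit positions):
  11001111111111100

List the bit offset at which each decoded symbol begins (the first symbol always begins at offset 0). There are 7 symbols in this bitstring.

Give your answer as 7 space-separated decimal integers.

Answer: 0 3 4 7 10 13 16

Derivation:
Bit 0: prefix='1' (no match yet)
Bit 1: prefix='11' (no match yet)
Bit 2: prefix='110' -> emit 'n', reset
Bit 3: prefix='0' -> emit 'o', reset
Bit 4: prefix='1' (no match yet)
Bit 5: prefix='11' (no match yet)
Bit 6: prefix='111' -> emit 'j', reset
Bit 7: prefix='1' (no match yet)
Bit 8: prefix='11' (no match yet)
Bit 9: prefix='111' -> emit 'j', reset
Bit 10: prefix='1' (no match yet)
Bit 11: prefix='11' (no match yet)
Bit 12: prefix='111' -> emit 'j', reset
Bit 13: prefix='1' (no match yet)
Bit 14: prefix='11' (no match yet)
Bit 15: prefix='110' -> emit 'n', reset
Bit 16: prefix='0' -> emit 'o', reset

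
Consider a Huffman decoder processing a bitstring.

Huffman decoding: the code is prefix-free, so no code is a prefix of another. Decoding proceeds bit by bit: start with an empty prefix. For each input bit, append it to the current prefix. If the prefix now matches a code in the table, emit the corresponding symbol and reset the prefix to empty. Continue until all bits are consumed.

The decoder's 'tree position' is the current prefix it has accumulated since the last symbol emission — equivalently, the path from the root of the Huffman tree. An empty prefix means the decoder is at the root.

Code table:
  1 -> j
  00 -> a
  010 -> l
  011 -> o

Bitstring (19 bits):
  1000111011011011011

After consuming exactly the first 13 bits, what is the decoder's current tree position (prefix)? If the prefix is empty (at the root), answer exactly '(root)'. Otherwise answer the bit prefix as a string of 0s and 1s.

Bit 0: prefix='1' -> emit 'j', reset
Bit 1: prefix='0' (no match yet)
Bit 2: prefix='00' -> emit 'a', reset
Bit 3: prefix='0' (no match yet)
Bit 4: prefix='01' (no match yet)
Bit 5: prefix='011' -> emit 'o', reset
Bit 6: prefix='1' -> emit 'j', reset
Bit 7: prefix='0' (no match yet)
Bit 8: prefix='01' (no match yet)
Bit 9: prefix='011' -> emit 'o', reset
Bit 10: prefix='0' (no match yet)
Bit 11: prefix='01' (no match yet)
Bit 12: prefix='011' -> emit 'o', reset

Answer: (root)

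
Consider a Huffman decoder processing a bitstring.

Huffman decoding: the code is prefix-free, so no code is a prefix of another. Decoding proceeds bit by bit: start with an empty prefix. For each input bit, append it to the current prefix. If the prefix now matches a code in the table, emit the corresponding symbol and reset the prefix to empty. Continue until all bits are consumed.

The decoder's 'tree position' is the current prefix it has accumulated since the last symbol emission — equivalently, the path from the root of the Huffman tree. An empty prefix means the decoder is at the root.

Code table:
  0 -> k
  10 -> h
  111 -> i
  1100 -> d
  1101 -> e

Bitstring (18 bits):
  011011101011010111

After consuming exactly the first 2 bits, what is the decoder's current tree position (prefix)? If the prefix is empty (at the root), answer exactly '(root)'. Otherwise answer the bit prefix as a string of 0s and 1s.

Bit 0: prefix='0' -> emit 'k', reset
Bit 1: prefix='1' (no match yet)

Answer: 1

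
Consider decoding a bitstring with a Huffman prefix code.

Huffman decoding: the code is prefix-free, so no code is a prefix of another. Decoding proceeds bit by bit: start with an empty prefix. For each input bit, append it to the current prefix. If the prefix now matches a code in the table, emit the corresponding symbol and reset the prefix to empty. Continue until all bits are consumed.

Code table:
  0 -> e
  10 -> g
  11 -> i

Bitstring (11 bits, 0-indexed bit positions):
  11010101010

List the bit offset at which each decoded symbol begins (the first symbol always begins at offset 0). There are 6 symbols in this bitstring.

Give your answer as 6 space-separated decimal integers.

Answer: 0 2 3 5 7 9

Derivation:
Bit 0: prefix='1' (no match yet)
Bit 1: prefix='11' -> emit 'i', reset
Bit 2: prefix='0' -> emit 'e', reset
Bit 3: prefix='1' (no match yet)
Bit 4: prefix='10' -> emit 'g', reset
Bit 5: prefix='1' (no match yet)
Bit 6: prefix='10' -> emit 'g', reset
Bit 7: prefix='1' (no match yet)
Bit 8: prefix='10' -> emit 'g', reset
Bit 9: prefix='1' (no match yet)
Bit 10: prefix='10' -> emit 'g', reset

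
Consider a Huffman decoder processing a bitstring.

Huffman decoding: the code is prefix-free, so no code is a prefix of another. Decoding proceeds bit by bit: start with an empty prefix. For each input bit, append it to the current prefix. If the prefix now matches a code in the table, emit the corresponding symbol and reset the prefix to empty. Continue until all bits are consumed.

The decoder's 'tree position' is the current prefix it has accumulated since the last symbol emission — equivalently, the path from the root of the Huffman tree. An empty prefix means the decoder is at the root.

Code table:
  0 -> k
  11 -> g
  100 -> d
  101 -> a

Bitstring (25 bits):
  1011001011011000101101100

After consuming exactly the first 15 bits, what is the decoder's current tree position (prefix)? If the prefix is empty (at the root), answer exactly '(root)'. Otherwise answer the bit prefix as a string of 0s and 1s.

Answer: (root)

Derivation:
Bit 0: prefix='1' (no match yet)
Bit 1: prefix='10' (no match yet)
Bit 2: prefix='101' -> emit 'a', reset
Bit 3: prefix='1' (no match yet)
Bit 4: prefix='10' (no match yet)
Bit 5: prefix='100' -> emit 'd', reset
Bit 6: prefix='1' (no match yet)
Bit 7: prefix='10' (no match yet)
Bit 8: prefix='101' -> emit 'a', reset
Bit 9: prefix='1' (no match yet)
Bit 10: prefix='10' (no match yet)
Bit 11: prefix='101' -> emit 'a', reset
Bit 12: prefix='1' (no match yet)
Bit 13: prefix='10' (no match yet)
Bit 14: prefix='100' -> emit 'd', reset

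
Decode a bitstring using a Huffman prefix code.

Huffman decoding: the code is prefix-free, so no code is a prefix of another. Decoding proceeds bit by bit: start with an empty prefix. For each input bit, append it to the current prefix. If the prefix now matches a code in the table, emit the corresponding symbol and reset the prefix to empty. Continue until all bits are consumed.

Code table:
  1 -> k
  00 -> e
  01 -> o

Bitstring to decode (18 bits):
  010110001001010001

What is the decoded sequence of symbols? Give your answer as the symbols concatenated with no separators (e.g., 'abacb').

Answer: ookeoekoeo

Derivation:
Bit 0: prefix='0' (no match yet)
Bit 1: prefix='01' -> emit 'o', reset
Bit 2: prefix='0' (no match yet)
Bit 3: prefix='01' -> emit 'o', reset
Bit 4: prefix='1' -> emit 'k', reset
Bit 5: prefix='0' (no match yet)
Bit 6: prefix='00' -> emit 'e', reset
Bit 7: prefix='0' (no match yet)
Bit 8: prefix='01' -> emit 'o', reset
Bit 9: prefix='0' (no match yet)
Bit 10: prefix='00' -> emit 'e', reset
Bit 11: prefix='1' -> emit 'k', reset
Bit 12: prefix='0' (no match yet)
Bit 13: prefix='01' -> emit 'o', reset
Bit 14: prefix='0' (no match yet)
Bit 15: prefix='00' -> emit 'e', reset
Bit 16: prefix='0' (no match yet)
Bit 17: prefix='01' -> emit 'o', reset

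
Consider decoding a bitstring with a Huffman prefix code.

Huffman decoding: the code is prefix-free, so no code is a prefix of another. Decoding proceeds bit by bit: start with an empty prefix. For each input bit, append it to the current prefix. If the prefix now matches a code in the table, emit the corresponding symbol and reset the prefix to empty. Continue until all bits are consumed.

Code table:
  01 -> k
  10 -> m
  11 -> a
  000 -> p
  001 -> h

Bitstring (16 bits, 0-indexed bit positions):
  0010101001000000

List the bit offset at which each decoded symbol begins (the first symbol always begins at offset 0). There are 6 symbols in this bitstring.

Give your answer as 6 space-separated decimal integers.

Answer: 0 3 5 7 10 13

Derivation:
Bit 0: prefix='0' (no match yet)
Bit 1: prefix='00' (no match yet)
Bit 2: prefix='001' -> emit 'h', reset
Bit 3: prefix='0' (no match yet)
Bit 4: prefix='01' -> emit 'k', reset
Bit 5: prefix='0' (no match yet)
Bit 6: prefix='01' -> emit 'k', reset
Bit 7: prefix='0' (no match yet)
Bit 8: prefix='00' (no match yet)
Bit 9: prefix='001' -> emit 'h', reset
Bit 10: prefix='0' (no match yet)
Bit 11: prefix='00' (no match yet)
Bit 12: prefix='000' -> emit 'p', reset
Bit 13: prefix='0' (no match yet)
Bit 14: prefix='00' (no match yet)
Bit 15: prefix='000' -> emit 'p', reset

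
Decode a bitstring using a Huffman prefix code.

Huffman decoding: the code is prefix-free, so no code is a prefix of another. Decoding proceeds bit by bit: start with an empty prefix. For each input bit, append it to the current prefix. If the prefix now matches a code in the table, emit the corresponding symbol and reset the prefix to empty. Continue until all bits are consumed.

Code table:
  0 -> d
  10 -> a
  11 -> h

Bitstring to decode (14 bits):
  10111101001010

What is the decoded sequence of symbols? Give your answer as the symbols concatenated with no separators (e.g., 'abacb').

Bit 0: prefix='1' (no match yet)
Bit 1: prefix='10' -> emit 'a', reset
Bit 2: prefix='1' (no match yet)
Bit 3: prefix='11' -> emit 'h', reset
Bit 4: prefix='1' (no match yet)
Bit 5: prefix='11' -> emit 'h', reset
Bit 6: prefix='0' -> emit 'd', reset
Bit 7: prefix='1' (no match yet)
Bit 8: prefix='10' -> emit 'a', reset
Bit 9: prefix='0' -> emit 'd', reset
Bit 10: prefix='1' (no match yet)
Bit 11: prefix='10' -> emit 'a', reset
Bit 12: prefix='1' (no match yet)
Bit 13: prefix='10' -> emit 'a', reset

Answer: ahhdadaa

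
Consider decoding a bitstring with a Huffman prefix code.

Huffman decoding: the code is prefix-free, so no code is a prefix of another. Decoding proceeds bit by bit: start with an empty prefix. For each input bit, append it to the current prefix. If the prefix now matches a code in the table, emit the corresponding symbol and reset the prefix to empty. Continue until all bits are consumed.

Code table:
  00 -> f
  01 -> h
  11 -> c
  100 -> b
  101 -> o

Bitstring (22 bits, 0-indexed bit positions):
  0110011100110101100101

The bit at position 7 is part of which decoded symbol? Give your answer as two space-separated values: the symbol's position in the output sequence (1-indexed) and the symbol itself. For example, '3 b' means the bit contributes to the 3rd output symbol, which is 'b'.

Bit 0: prefix='0' (no match yet)
Bit 1: prefix='01' -> emit 'h', reset
Bit 2: prefix='1' (no match yet)
Bit 3: prefix='10' (no match yet)
Bit 4: prefix='100' -> emit 'b', reset
Bit 5: prefix='1' (no match yet)
Bit 6: prefix='11' -> emit 'c', reset
Bit 7: prefix='1' (no match yet)
Bit 8: prefix='10' (no match yet)
Bit 9: prefix='100' -> emit 'b', reset
Bit 10: prefix='1' (no match yet)
Bit 11: prefix='11' -> emit 'c', reset

Answer: 4 b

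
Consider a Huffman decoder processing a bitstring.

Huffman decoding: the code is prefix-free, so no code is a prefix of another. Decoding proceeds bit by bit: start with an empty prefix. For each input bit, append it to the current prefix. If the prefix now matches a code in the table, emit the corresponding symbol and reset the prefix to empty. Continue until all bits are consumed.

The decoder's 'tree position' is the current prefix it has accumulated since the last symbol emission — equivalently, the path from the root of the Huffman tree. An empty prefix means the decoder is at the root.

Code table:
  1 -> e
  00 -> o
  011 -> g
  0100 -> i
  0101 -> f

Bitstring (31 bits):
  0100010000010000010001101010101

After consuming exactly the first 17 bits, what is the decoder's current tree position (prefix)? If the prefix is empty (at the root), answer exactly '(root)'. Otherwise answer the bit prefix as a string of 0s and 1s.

Answer: 0

Derivation:
Bit 0: prefix='0' (no match yet)
Bit 1: prefix='01' (no match yet)
Bit 2: prefix='010' (no match yet)
Bit 3: prefix='0100' -> emit 'i', reset
Bit 4: prefix='0' (no match yet)
Bit 5: prefix='01' (no match yet)
Bit 6: prefix='010' (no match yet)
Bit 7: prefix='0100' -> emit 'i', reset
Bit 8: prefix='0' (no match yet)
Bit 9: prefix='00' -> emit 'o', reset
Bit 10: prefix='0' (no match yet)
Bit 11: prefix='01' (no match yet)
Bit 12: prefix='010' (no match yet)
Bit 13: prefix='0100' -> emit 'i', reset
Bit 14: prefix='0' (no match yet)
Bit 15: prefix='00' -> emit 'o', reset
Bit 16: prefix='0' (no match yet)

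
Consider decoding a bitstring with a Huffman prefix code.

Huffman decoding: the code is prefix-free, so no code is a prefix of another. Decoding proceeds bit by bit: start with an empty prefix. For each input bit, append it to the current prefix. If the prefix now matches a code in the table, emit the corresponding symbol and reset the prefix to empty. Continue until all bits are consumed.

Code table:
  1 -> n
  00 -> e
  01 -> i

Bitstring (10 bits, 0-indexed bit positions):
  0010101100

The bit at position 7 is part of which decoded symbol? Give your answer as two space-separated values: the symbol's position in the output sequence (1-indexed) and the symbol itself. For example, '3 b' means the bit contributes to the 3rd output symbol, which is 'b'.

Answer: 5 n

Derivation:
Bit 0: prefix='0' (no match yet)
Bit 1: prefix='00' -> emit 'e', reset
Bit 2: prefix='1' -> emit 'n', reset
Bit 3: prefix='0' (no match yet)
Bit 4: prefix='01' -> emit 'i', reset
Bit 5: prefix='0' (no match yet)
Bit 6: prefix='01' -> emit 'i', reset
Bit 7: prefix='1' -> emit 'n', reset
Bit 8: prefix='0' (no match yet)
Bit 9: prefix='00' -> emit 'e', reset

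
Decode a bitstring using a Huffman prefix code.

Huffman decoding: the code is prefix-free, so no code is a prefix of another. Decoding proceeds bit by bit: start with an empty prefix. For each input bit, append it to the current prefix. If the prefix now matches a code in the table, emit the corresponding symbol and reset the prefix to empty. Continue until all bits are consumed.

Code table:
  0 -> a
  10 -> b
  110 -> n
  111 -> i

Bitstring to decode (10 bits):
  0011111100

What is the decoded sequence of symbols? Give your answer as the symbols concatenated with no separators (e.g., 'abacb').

Bit 0: prefix='0' -> emit 'a', reset
Bit 1: prefix='0' -> emit 'a', reset
Bit 2: prefix='1' (no match yet)
Bit 3: prefix='11' (no match yet)
Bit 4: prefix='111' -> emit 'i', reset
Bit 5: prefix='1' (no match yet)
Bit 6: prefix='11' (no match yet)
Bit 7: prefix='111' -> emit 'i', reset
Bit 8: prefix='0' -> emit 'a', reset
Bit 9: prefix='0' -> emit 'a', reset

Answer: aaiiaa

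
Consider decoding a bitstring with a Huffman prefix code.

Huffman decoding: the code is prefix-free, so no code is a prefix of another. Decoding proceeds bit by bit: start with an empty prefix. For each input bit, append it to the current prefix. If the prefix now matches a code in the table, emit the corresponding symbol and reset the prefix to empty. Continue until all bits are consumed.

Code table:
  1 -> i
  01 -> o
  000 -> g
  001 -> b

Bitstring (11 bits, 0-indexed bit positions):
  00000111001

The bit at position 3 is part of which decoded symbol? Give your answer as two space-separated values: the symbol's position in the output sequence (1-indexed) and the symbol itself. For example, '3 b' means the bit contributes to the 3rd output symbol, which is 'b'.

Answer: 2 b

Derivation:
Bit 0: prefix='0' (no match yet)
Bit 1: prefix='00' (no match yet)
Bit 2: prefix='000' -> emit 'g', reset
Bit 3: prefix='0' (no match yet)
Bit 4: prefix='00' (no match yet)
Bit 5: prefix='001' -> emit 'b', reset
Bit 6: prefix='1' -> emit 'i', reset
Bit 7: prefix='1' -> emit 'i', reset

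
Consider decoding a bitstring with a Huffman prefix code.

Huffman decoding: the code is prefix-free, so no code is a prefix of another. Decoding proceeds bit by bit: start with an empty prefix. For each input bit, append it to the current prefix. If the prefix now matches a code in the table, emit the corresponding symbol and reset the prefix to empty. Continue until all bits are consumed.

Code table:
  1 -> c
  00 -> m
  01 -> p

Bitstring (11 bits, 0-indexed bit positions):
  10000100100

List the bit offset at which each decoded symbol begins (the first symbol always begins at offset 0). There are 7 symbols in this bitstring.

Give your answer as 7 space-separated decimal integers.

Bit 0: prefix='1' -> emit 'c', reset
Bit 1: prefix='0' (no match yet)
Bit 2: prefix='00' -> emit 'm', reset
Bit 3: prefix='0' (no match yet)
Bit 4: prefix='00' -> emit 'm', reset
Bit 5: prefix='1' -> emit 'c', reset
Bit 6: prefix='0' (no match yet)
Bit 7: prefix='00' -> emit 'm', reset
Bit 8: prefix='1' -> emit 'c', reset
Bit 9: prefix='0' (no match yet)
Bit 10: prefix='00' -> emit 'm', reset

Answer: 0 1 3 5 6 8 9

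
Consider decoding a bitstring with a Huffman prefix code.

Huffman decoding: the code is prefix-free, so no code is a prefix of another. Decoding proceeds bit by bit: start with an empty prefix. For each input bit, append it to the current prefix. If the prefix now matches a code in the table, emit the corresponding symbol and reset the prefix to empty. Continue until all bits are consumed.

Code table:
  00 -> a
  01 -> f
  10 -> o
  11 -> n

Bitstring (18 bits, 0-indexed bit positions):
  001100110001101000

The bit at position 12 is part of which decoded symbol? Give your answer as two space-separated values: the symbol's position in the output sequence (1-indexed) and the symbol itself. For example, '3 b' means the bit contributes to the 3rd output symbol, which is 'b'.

Answer: 7 o

Derivation:
Bit 0: prefix='0' (no match yet)
Bit 1: prefix='00' -> emit 'a', reset
Bit 2: prefix='1' (no match yet)
Bit 3: prefix='11' -> emit 'n', reset
Bit 4: prefix='0' (no match yet)
Bit 5: prefix='00' -> emit 'a', reset
Bit 6: prefix='1' (no match yet)
Bit 7: prefix='11' -> emit 'n', reset
Bit 8: prefix='0' (no match yet)
Bit 9: prefix='00' -> emit 'a', reset
Bit 10: prefix='0' (no match yet)
Bit 11: prefix='01' -> emit 'f', reset
Bit 12: prefix='1' (no match yet)
Bit 13: prefix='10' -> emit 'o', reset
Bit 14: prefix='1' (no match yet)
Bit 15: prefix='10' -> emit 'o', reset
Bit 16: prefix='0' (no match yet)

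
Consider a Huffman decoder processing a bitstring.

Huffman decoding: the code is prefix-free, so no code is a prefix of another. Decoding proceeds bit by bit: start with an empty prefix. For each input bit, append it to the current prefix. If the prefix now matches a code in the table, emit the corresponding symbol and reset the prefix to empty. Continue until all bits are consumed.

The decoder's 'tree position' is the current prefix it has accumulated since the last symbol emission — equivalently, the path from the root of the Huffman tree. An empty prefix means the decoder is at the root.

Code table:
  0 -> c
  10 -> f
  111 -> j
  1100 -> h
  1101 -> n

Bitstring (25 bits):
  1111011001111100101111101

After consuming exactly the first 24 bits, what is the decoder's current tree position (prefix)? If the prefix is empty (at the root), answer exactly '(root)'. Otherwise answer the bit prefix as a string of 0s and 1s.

Answer: 110

Derivation:
Bit 0: prefix='1' (no match yet)
Bit 1: prefix='11' (no match yet)
Bit 2: prefix='111' -> emit 'j', reset
Bit 3: prefix='1' (no match yet)
Bit 4: prefix='10' -> emit 'f', reset
Bit 5: prefix='1' (no match yet)
Bit 6: prefix='11' (no match yet)
Bit 7: prefix='110' (no match yet)
Bit 8: prefix='1100' -> emit 'h', reset
Bit 9: prefix='1' (no match yet)
Bit 10: prefix='11' (no match yet)
Bit 11: prefix='111' -> emit 'j', reset
Bit 12: prefix='1' (no match yet)
Bit 13: prefix='11' (no match yet)
Bit 14: prefix='110' (no match yet)
Bit 15: prefix='1100' -> emit 'h', reset
Bit 16: prefix='1' (no match yet)
Bit 17: prefix='10' -> emit 'f', reset
Bit 18: prefix='1' (no match yet)
Bit 19: prefix='11' (no match yet)
Bit 20: prefix='111' -> emit 'j', reset
Bit 21: prefix='1' (no match yet)
Bit 22: prefix='11' (no match yet)
Bit 23: prefix='110' (no match yet)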